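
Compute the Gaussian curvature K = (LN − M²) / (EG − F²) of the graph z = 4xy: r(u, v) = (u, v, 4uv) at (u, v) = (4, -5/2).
K = -16/127449

Coefficients of the first fundamental form: E = 16*v^2 + 1, F = 16*u*v, G = 16*u^2 + 1.
Coefficients of the second fundamental form: L = 0, M = 4/sqrt(16*u^2 + 16*v^2 + 1), N = 0.
Assemble K = (LN − M²)/(EG − F²) = -16/(256*u^4 + 512*u^2*v^2 + 32*u^2 + 256*v^4 + 32*v^2 + 1). At (u, v) = (4, -5/2): K = -16/127449.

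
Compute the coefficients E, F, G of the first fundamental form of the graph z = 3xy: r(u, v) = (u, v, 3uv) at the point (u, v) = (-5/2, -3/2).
E = 85/4;  F = 135/4;  G = 229/4

Partials: r_u = (1, 0, 3*v), r_v = (0, 1, 3*u). As functions of (u, v):
  E = r_u · r_u = 9*v^2 + 1,
  F = r_u · r_v = 9*u*v,
  G = r_v · r_v = 9*u^2 + 1.
Evaluating at (u, v) = (-5/2, -3/2): E = 85/4, F = 135/4, G = 229/4.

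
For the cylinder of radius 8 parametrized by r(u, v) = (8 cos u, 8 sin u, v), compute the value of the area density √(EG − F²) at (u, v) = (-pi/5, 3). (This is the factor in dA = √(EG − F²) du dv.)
√(EG − F²)|_{(-pi/5, 3)} = 8

E = 64, F = 0, G = 1, so EG − F² = 64. Taking the positive square root: √(EG − F²) = 8. At (u, v) = (-pi/5, 3): 8.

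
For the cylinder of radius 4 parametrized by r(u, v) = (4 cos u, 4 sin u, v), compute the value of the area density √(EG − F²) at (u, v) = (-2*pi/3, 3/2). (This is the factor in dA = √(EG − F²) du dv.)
√(EG − F²)|_{(-2*pi/3, 3/2)} = 4

E = 16, F = 0, G = 1, so EG − F² = 16. Taking the positive square root: √(EG − F²) = 4. At (u, v) = (-2*pi/3, 3/2): 4.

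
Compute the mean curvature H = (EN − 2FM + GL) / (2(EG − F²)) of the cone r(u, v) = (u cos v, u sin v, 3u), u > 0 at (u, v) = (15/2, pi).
H = sqrt(10)/50

With E = 10, F = 0, G = u^2, L = 0, M = 0, N = 3*sqrt(10)*u^2/(10*Abs(u)), assemble
  H = (EN − 2FM + GL) / (2(EG − F²)) = 3*sqrt(10)/(20*Abs(u)).
At (u, v) = (15/2, pi): H = sqrt(10)/50.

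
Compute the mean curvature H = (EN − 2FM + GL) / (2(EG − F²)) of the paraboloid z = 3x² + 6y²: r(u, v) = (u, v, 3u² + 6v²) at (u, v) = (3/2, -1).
H = 927*sqrt(226)/51076

With E = 36*u^2 + 1, F = 72*u*v, G = 144*v^2 + 1, L = 6/sqrt(36*u^2 + 144*v^2 + 1), M = 0, N = 12/sqrt(36*u^2 + 144*v^2 + 1), assemble
  H = (EN − 2FM + GL) / (2(EG − F²)) = 9*(24*u^2 + 48*v^2 + 1)/(36*u^2 + 144*v^2 + 1)^(3/2).
At (u, v) = (3/2, -1): H = 927*sqrt(226)/51076.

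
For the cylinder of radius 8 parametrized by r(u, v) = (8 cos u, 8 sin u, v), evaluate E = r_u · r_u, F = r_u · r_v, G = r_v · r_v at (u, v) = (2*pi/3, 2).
E = 64;  F = 0;  G = 1

Partials: r_u = (-8*sin(u), 8*cos(u), 0), r_v = (0, 0, 1). As functions of (u, v):
  E = r_u · r_u = 64,
  F = r_u · r_v = 0,
  G = r_v · r_v = 1.
Evaluating at (u, v) = (2*pi/3, 2): E = 64, F = 0, G = 1.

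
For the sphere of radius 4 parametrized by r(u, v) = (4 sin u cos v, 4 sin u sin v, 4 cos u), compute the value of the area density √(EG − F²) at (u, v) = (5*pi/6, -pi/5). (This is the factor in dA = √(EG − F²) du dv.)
√(EG − F²)|_{(5*pi/6, -pi/5)} = 8

E = 16, F = 0, G = 16*sin(u)^2, so EG − F² = 256*sin(u)^2. Taking the positive square root: √(EG − F²) = 16*Abs(sin(u)). At (u, v) = (5*pi/6, -pi/5): 8.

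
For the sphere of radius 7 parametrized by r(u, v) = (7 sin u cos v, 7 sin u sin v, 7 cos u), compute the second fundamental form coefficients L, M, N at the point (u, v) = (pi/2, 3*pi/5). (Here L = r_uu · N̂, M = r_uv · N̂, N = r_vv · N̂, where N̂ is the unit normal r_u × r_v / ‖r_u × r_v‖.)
L = -7;  M = 0;  N = -7

Compute the unit normal N̂(u, v) = (sin(u)^2*cos(v)/Abs(sin(u)), sin(u)^2*sin(v)/Abs(sin(u)), sin(2*u)/(2*Abs(sin(u)))), and the second partials r_uu, r_uv, r_vv. Take dot products:
  L(u, v) = r_uu · N̂ = -7*sin(u)/Abs(sin(u)),
  M(u, v) = r_uv · N̂ = 0,
  N(u, v) = r_vv · N̂ = -7*sin(u)^3/Abs(sin(u)).
Evaluating at (u, v) = (pi/2, 3*pi/5):
  L = -7, M = 0, N = -7.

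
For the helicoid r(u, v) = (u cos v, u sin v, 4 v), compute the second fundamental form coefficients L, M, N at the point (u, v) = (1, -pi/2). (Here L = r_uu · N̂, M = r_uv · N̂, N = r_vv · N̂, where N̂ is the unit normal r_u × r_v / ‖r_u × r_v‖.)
L = 0;  M = -4*sqrt(17)/17;  N = 0

Compute the unit normal N̂(u, v) = (4*sin(v)/sqrt(u^2 + 16), -4*cos(v)/sqrt(u^2 + 16), u/sqrt(u^2 + 16)), and the second partials r_uu, r_uv, r_vv. Take dot products:
  L(u, v) = r_uu · N̂ = 0,
  M(u, v) = r_uv · N̂ = -4/sqrt(u^2 + 16),
  N(u, v) = r_vv · N̂ = 0.
Evaluating at (u, v) = (1, -pi/2):
  L = 0, M = -4*sqrt(17)/17, N = 0.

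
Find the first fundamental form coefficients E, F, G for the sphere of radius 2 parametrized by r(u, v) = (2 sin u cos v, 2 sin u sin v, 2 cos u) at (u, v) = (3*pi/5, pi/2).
E = 4;  F = 0;  G = sqrt(5)/2 + 5/2

Partials: r_u = (2*cos(u)*cos(v), 2*sin(v)*cos(u), -2*sin(u)), r_v = (-2*sin(u)*sin(v), 2*sin(u)*cos(v), 0). As functions of (u, v):
  E = r_u · r_u = 4,
  F = r_u · r_v = 0,
  G = r_v · r_v = 4*sin(u)^2.
Evaluating at (u, v) = (3*pi/5, pi/2): E = 4, F = 0, G = sqrt(5)/2 + 5/2.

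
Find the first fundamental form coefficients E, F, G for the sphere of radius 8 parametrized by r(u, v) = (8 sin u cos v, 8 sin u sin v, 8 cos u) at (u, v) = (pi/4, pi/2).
E = 64;  F = 0;  G = 32

Partials: r_u = (8*cos(u)*cos(v), 8*sin(v)*cos(u), -8*sin(u)), r_v = (-8*sin(u)*sin(v), 8*sin(u)*cos(v), 0). As functions of (u, v):
  E = r_u · r_u = 64,
  F = r_u · r_v = 0,
  G = r_v · r_v = 64*sin(u)^2.
Evaluating at (u, v) = (pi/4, pi/2): E = 64, F = 0, G = 32.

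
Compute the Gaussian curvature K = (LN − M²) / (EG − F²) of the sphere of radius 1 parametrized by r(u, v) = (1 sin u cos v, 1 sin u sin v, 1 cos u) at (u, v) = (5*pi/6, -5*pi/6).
K = 1

Coefficients of the first fundamental form: E = 1, F = 0, G = sin(u)^2.
Coefficients of the second fundamental form: L = -sin(u)/Abs(sin(u)), M = 0, N = -sin(u)^3/Abs(sin(u)).
Assemble K = (LN − M²)/(EG − F²) = 1. At (u, v) = (5*pi/6, -5*pi/6): K = 1.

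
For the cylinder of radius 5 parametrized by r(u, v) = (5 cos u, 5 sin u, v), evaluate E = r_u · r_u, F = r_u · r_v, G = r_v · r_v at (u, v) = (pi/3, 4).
E = 25;  F = 0;  G = 1

Partials: r_u = (-5*sin(u), 5*cos(u), 0), r_v = (0, 0, 1). As functions of (u, v):
  E = r_u · r_u = 25,
  F = r_u · r_v = 0,
  G = r_v · r_v = 1.
Evaluating at (u, v) = (pi/3, 4): E = 25, F = 0, G = 1.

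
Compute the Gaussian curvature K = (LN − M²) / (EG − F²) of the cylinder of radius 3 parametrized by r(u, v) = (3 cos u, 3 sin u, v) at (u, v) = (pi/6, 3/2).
K = 0

Coefficients of the first fundamental form: E = 9, F = 0, G = 1.
Coefficients of the second fundamental form: L = -3, M = 0, N = 0.
Assemble K = (LN − M²)/(EG − F²) = 0. At (u, v) = (pi/6, 3/2): K = 0.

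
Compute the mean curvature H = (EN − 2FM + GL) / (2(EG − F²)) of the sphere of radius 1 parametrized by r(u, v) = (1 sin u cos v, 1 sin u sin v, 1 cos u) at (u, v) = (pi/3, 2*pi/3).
H = -1

With E = 1, F = 0, G = sin(u)^2, L = -sin(u)/Abs(sin(u)), M = 0, N = -sin(u)^3/Abs(sin(u)), assemble
  H = (EN − 2FM + GL) / (2(EG − F²)) = -sin(u)/Abs(sin(u)).
At (u, v) = (pi/3, 2*pi/3): H = -1.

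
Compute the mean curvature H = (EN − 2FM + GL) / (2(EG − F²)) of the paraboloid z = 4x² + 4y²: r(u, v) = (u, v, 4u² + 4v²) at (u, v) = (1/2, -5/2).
H = 1672*sqrt(417)/173889

With E = 64*u^2 + 1, F = 64*u*v, G = 64*v^2 + 1, L = 8/sqrt(64*u^2 + 64*v^2 + 1), M = 0, N = 8/sqrt(64*u^2 + 64*v^2 + 1), assemble
  H = (EN − 2FM + GL) / (2(EG − F²)) = 8*(32*u^2 + 32*v^2 + 1)/(64*u^2 + 64*v^2 + 1)^(3/2).
At (u, v) = (1/2, -5/2): H = 1672*sqrt(417)/173889.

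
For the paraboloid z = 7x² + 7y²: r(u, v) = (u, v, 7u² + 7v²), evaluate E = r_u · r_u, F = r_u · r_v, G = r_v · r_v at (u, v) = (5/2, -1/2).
E = 1226;  F = -245;  G = 50

Partials: r_u = (1, 0, 14*u), r_v = (0, 1, 14*v). As functions of (u, v):
  E = r_u · r_u = 196*u^2 + 1,
  F = r_u · r_v = 196*u*v,
  G = r_v · r_v = 196*v^2 + 1.
Evaluating at (u, v) = (5/2, -1/2): E = 1226, F = -245, G = 50.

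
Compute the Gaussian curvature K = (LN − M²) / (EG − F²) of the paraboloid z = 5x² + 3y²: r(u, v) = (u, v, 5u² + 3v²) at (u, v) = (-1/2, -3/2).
K = 60/11449

Coefficients of the first fundamental form: E = 100*u^2 + 1, F = 60*u*v, G = 36*v^2 + 1.
Coefficients of the second fundamental form: L = 10/sqrt(100*u^2 + 36*v^2 + 1), M = 0, N = 6/sqrt(100*u^2 + 36*v^2 + 1).
Assemble K = (LN − M²)/(EG − F²) = 60/(10000*u^4 + 7200*u^2*v^2 + 200*u^2 + 1296*v^4 + 72*v^2 + 1). At (u, v) = (-1/2, -3/2): K = 60/11449.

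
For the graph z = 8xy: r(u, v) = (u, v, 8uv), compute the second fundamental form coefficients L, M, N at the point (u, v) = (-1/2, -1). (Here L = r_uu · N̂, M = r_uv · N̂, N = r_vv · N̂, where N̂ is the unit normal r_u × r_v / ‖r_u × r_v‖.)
L = 0;  M = 8/9;  N = 0

Compute the unit normal N̂(u, v) = (-8*v/sqrt(64*u^2 + 64*v^2 + 1), -8*u/sqrt(64*u^2 + 64*v^2 + 1), 1/sqrt(64*u^2 + 64*v^2 + 1)), and the second partials r_uu, r_uv, r_vv. Take dot products:
  L(u, v) = r_uu · N̂ = 0,
  M(u, v) = r_uv · N̂ = 8/sqrt(64*u^2 + 64*v^2 + 1),
  N(u, v) = r_vv · N̂ = 0.
Evaluating at (u, v) = (-1/2, -1):
  L = 0, M = 8/9, N = 0.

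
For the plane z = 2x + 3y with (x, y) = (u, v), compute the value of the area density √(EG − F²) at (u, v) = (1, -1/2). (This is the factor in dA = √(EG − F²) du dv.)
√(EG − F²)|_{(1, -1/2)} = sqrt(14)

E = 5, F = 6, G = 10, so EG − F² = 14. Taking the positive square root: √(EG − F²) = sqrt(14). At (u, v) = (1, -1/2): sqrt(14).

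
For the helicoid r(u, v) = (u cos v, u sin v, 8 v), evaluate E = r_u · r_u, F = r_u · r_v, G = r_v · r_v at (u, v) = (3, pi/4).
E = 1;  F = 0;  G = 73

Partials: r_u = (cos(v), sin(v), 0), r_v = (-u*sin(v), u*cos(v), 8). As functions of (u, v):
  E = r_u · r_u = 1,
  F = r_u · r_v = 0,
  G = r_v · r_v = u^2 + 64.
Evaluating at (u, v) = (3, pi/4): E = 1, F = 0, G = 73.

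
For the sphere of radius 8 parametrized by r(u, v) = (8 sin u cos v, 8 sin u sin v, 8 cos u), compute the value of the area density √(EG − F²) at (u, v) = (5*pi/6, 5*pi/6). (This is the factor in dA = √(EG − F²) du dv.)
√(EG − F²)|_{(5*pi/6, 5*pi/6)} = 32

E = 64, F = 0, G = 64*sin(u)^2, so EG − F² = 4096*sin(u)^2. Taking the positive square root: √(EG − F²) = 64*Abs(sin(u)). At (u, v) = (5*pi/6, 5*pi/6): 32.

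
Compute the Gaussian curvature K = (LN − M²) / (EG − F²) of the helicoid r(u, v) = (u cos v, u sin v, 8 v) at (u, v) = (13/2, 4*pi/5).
K = -1024/180625

Coefficients of the first fundamental form: E = 1, F = 0, G = u^2 + 64.
Coefficients of the second fundamental form: L = 0, M = -8/sqrt(u^2 + 64), N = 0.
Assemble K = (LN − M²)/(EG − F²) = -64/(u^2 + 64)^2. At (u, v) = (13/2, 4*pi/5): K = -1024/180625.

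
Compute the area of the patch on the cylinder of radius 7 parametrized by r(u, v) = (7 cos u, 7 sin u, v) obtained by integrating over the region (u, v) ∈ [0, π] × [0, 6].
Area = 42*pi

Area = ∫∫ √(EG − F²) du dv with √(EG − F²) = 7. Integrating over [0, π] × [0, 6] gives 42*pi.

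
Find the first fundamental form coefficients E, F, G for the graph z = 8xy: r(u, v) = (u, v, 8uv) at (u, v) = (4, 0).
E = 1;  F = 0;  G = 1025

Partials: r_u = (1, 0, 8*v), r_v = (0, 1, 8*u). As functions of (u, v):
  E = r_u · r_u = 64*v^2 + 1,
  F = r_u · r_v = 64*u*v,
  G = r_v · r_v = 64*u^2 + 1.
Evaluating at (u, v) = (4, 0): E = 1, F = 0, G = 1025.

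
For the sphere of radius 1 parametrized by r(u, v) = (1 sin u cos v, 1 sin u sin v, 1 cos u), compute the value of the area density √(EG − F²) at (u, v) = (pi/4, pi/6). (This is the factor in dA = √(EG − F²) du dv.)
√(EG − F²)|_{(pi/4, pi/6)} = sqrt(2)/2

E = 1, F = 0, G = sin(u)^2, so EG − F² = sin(u)^2. Taking the positive square root: √(EG − F²) = Abs(sin(u)). At (u, v) = (pi/4, pi/6): sqrt(2)/2.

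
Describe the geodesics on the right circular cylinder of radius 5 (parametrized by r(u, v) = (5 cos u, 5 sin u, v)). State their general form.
The cylinder is flat (K = 0) and locally isometric to the plane via the development (u, v) ↦ (5 u, v). Geodesics are the pre-images of straight lines: circles (v constant), vertical lines (u constant), and helices (v = c · u + d) for constants c, d.

A right cylinder has E = 5², F = 0, G = 1, so EG − F² = 5², and L = −5, M = N = 0, giving K = (LN − M²)/(EG − F²) = 0 everywhere. A flat surface is locally isometric to the Euclidean plane via the map (u, v) ↦ (5 u, v). Straight lines in the (x̃, ỹ) plane pull back to: (a) horizontal circles (v = const), (b) vertical generators (u = const), and (c) helices (5 u tan θ = v, i.e. v = c · u + d).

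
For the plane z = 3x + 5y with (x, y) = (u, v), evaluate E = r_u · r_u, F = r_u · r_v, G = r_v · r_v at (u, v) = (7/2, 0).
E = 10;  F = 15;  G = 26

Partials: r_u = (1, 0, 3), r_v = (0, 1, 5). As functions of (u, v):
  E = r_u · r_u = 10,
  F = r_u · r_v = 15,
  G = r_v · r_v = 26.
Evaluating at (u, v) = (7/2, 0): E = 10, F = 15, G = 26.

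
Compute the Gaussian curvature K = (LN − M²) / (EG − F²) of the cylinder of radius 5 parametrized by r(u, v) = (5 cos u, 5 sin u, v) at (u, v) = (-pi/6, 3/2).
K = 0

Coefficients of the first fundamental form: E = 25, F = 0, G = 1.
Coefficients of the second fundamental form: L = -5, M = 0, N = 0.
Assemble K = (LN − M²)/(EG − F²) = 0. At (u, v) = (-pi/6, 3/2): K = 0.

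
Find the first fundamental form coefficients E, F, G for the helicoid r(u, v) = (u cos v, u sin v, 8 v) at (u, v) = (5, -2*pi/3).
E = 1;  F = 0;  G = 89

Partials: r_u = (cos(v), sin(v), 0), r_v = (-u*sin(v), u*cos(v), 8). As functions of (u, v):
  E = r_u · r_u = 1,
  F = r_u · r_v = 0,
  G = r_v · r_v = u^2 + 64.
Evaluating at (u, v) = (5, -2*pi/3): E = 1, F = 0, G = 89.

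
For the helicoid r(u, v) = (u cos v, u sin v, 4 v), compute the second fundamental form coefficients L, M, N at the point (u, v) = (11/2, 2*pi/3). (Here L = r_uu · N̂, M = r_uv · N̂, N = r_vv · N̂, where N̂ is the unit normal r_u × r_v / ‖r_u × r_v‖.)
L = 0;  M = -8*sqrt(185)/185;  N = 0

Compute the unit normal N̂(u, v) = (4*sin(v)/sqrt(u^2 + 16), -4*cos(v)/sqrt(u^2 + 16), u/sqrt(u^2 + 16)), and the second partials r_uu, r_uv, r_vv. Take dot products:
  L(u, v) = r_uu · N̂ = 0,
  M(u, v) = r_uv · N̂ = -4/sqrt(u^2 + 16),
  N(u, v) = r_vv · N̂ = 0.
Evaluating at (u, v) = (11/2, 2*pi/3):
  L = 0, M = -8*sqrt(185)/185, N = 0.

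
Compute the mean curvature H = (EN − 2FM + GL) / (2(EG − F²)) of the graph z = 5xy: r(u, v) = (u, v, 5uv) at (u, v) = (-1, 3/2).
H = 1500*sqrt(329)/108241

With E = 25*v^2 + 1, F = 25*u*v, G = 25*u^2 + 1, L = 0, M = 5/sqrt(25*u^2 + 25*v^2 + 1), N = 0, assemble
  H = (EN − 2FM + GL) / (2(EG − F²)) = -125*u*v/(25*u^2 + 25*v^2 + 1)^(3/2).
At (u, v) = (-1, 3/2): H = 1500*sqrt(329)/108241.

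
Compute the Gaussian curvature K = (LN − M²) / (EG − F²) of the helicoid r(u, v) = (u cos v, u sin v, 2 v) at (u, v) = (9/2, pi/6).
K = -64/9409

Coefficients of the first fundamental form: E = 1, F = 0, G = u^2 + 4.
Coefficients of the second fundamental form: L = 0, M = -2/sqrt(u^2 + 4), N = 0.
Assemble K = (LN − M²)/(EG − F²) = -4/(u^2 + 4)^2. At (u, v) = (9/2, pi/6): K = -64/9409.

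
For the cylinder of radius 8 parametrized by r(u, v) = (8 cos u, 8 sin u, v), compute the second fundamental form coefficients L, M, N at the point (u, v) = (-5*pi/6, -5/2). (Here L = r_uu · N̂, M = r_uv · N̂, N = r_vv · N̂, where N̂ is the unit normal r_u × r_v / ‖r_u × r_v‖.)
L = -8;  M = 0;  N = 0

Compute the unit normal N̂(u, v) = (cos(u), sin(u), 0), and the second partials r_uu, r_uv, r_vv. Take dot products:
  L(u, v) = r_uu · N̂ = -8,
  M(u, v) = r_uv · N̂ = 0,
  N(u, v) = r_vv · N̂ = 0.
Evaluating at (u, v) = (-5*pi/6, -5/2):
  L = -8, M = 0, N = 0.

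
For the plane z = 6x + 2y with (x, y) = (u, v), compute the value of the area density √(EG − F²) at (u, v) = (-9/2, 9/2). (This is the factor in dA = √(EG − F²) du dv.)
√(EG − F²)|_{(-9/2, 9/2)} = sqrt(41)

E = 37, F = 12, G = 5, so EG − F² = 41. Taking the positive square root: √(EG − F²) = sqrt(41). At (u, v) = (-9/2, 9/2): sqrt(41).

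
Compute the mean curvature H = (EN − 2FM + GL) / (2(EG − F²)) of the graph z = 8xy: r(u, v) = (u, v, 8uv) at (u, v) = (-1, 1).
H = 512*sqrt(129)/16641

With E = 64*v^2 + 1, F = 64*u*v, G = 64*u^2 + 1, L = 0, M = 8/sqrt(64*u^2 + 64*v^2 + 1), N = 0, assemble
  H = (EN − 2FM + GL) / (2(EG − F²)) = -512*u*v/(64*u^2 + 64*v^2 + 1)^(3/2).
At (u, v) = (-1, 1): H = 512*sqrt(129)/16641.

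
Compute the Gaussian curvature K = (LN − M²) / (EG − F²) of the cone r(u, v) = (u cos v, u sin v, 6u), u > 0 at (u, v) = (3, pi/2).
K = 0

Coefficients of the first fundamental form: E = 37, F = 0, G = u^2.
Coefficients of the second fundamental form: L = 0, M = 0, N = 6*sqrt(37)*u^2/(37*Abs(u)).
Assemble K = (LN − M²)/(EG − F²) = 0. At (u, v) = (3, pi/2): K = 0.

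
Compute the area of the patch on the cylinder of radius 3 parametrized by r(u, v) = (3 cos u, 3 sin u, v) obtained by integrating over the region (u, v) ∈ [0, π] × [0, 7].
Area = 21*pi

Area = ∫∫ √(EG − F²) du dv with √(EG − F²) = 3. Integrating over [0, π] × [0, 7] gives 21*pi.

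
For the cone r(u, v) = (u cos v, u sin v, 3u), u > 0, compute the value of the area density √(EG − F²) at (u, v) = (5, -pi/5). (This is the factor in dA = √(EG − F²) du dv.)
√(EG − F²)|_{(5, -pi/5)} = 5*sqrt(10)

E = 10, F = 0, G = u^2, so EG − F² = 10*u^2. Taking the positive square root: √(EG − F²) = sqrt(10)*Abs(u). At (u, v) = (5, -pi/5): 5*sqrt(10).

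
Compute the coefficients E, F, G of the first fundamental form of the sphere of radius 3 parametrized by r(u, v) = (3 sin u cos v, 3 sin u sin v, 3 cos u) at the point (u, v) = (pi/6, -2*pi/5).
E = 9;  F = 0;  G = 9/4

Partials: r_u = (3*cos(u)*cos(v), 3*sin(v)*cos(u), -3*sin(u)), r_v = (-3*sin(u)*sin(v), 3*sin(u)*cos(v), 0). As functions of (u, v):
  E = r_u · r_u = 9,
  F = r_u · r_v = 0,
  G = r_v · r_v = 9*sin(u)^2.
Evaluating at (u, v) = (pi/6, -2*pi/5): E = 9, F = 0, G = 9/4.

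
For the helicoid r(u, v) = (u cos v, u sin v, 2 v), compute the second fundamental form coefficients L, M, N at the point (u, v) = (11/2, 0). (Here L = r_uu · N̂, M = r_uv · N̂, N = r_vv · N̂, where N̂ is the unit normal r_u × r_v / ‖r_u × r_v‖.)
L = 0;  M = -4*sqrt(137)/137;  N = 0

Compute the unit normal N̂(u, v) = (2*sin(v)/sqrt(u^2 + 4), -2*cos(v)/sqrt(u^2 + 4), u/sqrt(u^2 + 4)), and the second partials r_uu, r_uv, r_vv. Take dot products:
  L(u, v) = r_uu · N̂ = 0,
  M(u, v) = r_uv · N̂ = -2/sqrt(u^2 + 4),
  N(u, v) = r_vv · N̂ = 0.
Evaluating at (u, v) = (11/2, 0):
  L = 0, M = -4*sqrt(137)/137, N = 0.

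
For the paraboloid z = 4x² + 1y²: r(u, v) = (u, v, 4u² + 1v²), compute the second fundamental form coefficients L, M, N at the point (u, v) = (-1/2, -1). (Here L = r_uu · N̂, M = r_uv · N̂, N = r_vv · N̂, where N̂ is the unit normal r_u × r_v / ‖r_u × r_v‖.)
L = 8*sqrt(21)/21;  M = 0;  N = 2*sqrt(21)/21

Compute the unit normal N̂(u, v) = (-8*u/sqrt(64*u^2 + 4*v^2 + 1), -2*v/sqrt(64*u^2 + 4*v^2 + 1), 1/sqrt(64*u^2 + 4*v^2 + 1)), and the second partials r_uu, r_uv, r_vv. Take dot products:
  L(u, v) = r_uu · N̂ = 8/sqrt(64*u^2 + 4*v^2 + 1),
  M(u, v) = r_uv · N̂ = 0,
  N(u, v) = r_vv · N̂ = 2/sqrt(64*u^2 + 4*v^2 + 1).
Evaluating at (u, v) = (-1/2, -1):
  L = 8*sqrt(21)/21, M = 0, N = 2*sqrt(21)/21.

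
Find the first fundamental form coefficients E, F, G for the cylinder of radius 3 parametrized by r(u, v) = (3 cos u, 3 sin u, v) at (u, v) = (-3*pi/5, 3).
E = 9;  F = 0;  G = 1

Partials: r_u = (-3*sin(u), 3*cos(u), 0), r_v = (0, 0, 1). As functions of (u, v):
  E = r_u · r_u = 9,
  F = r_u · r_v = 0,
  G = r_v · r_v = 1.
Evaluating at (u, v) = (-3*pi/5, 3): E = 9, F = 0, G = 1.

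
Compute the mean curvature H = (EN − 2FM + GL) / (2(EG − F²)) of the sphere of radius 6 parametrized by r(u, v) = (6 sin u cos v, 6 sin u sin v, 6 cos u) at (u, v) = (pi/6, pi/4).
H = -1/6

With E = 36, F = 0, G = 36*sin(u)^2, L = -6*sin(u)/Abs(sin(u)), M = 0, N = -6*sin(u)^3/Abs(sin(u)), assemble
  H = (EN − 2FM + GL) / (2(EG − F²)) = -sin(u)/(6*Abs(sin(u))).
At (u, v) = (pi/6, pi/4): H = -1/6.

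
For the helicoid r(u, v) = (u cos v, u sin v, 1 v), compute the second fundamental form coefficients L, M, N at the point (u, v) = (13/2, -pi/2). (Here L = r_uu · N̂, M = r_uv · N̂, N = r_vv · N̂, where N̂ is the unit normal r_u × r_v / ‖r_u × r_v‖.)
L = 0;  M = -2*sqrt(173)/173;  N = 0

Compute the unit normal N̂(u, v) = (sin(v)/sqrt(u^2 + 1), -cos(v)/sqrt(u^2 + 1), u/sqrt(u^2 + 1)), and the second partials r_uu, r_uv, r_vv. Take dot products:
  L(u, v) = r_uu · N̂ = 0,
  M(u, v) = r_uv · N̂ = -1/sqrt(u^2 + 1),
  N(u, v) = r_vv · N̂ = 0.
Evaluating at (u, v) = (13/2, -pi/2):
  L = 0, M = -2*sqrt(173)/173, N = 0.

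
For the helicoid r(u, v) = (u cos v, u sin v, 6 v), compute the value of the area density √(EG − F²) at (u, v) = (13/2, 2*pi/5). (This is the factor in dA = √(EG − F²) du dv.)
√(EG − F²)|_{(13/2, 2*pi/5)} = sqrt(313)/2

E = 1, F = 0, G = u^2 + 36, so EG − F² = u^2 + 36. Taking the positive square root: √(EG − F²) = sqrt(u^2 + 36). At (u, v) = (13/2, 2*pi/5): sqrt(313)/2.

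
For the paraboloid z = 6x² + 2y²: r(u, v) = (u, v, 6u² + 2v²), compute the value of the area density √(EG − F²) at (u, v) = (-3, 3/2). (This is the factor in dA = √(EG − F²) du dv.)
√(EG − F²)|_{(-3, 3/2)} = sqrt(1333)

E = 144*u^2 + 1, F = 48*u*v, G = 16*v^2 + 1, so EG − F² = 144*u^2 + 16*v^2 + 1. Taking the positive square root: √(EG − F²) = sqrt(144*u^2 + 16*v^2 + 1). At (u, v) = (-3, 3/2): sqrt(1333).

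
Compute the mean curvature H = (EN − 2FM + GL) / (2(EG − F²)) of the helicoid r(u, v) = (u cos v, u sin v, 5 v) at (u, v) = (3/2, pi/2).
H = 0

With E = 1, F = 0, G = u^2 + 25, L = 0, M = -5/sqrt(u^2 + 25), N = 0, assemble
  H = (EN − 2FM + GL) / (2(EG − F²)) = 0.
At (u, v) = (3/2, pi/2): H = 0.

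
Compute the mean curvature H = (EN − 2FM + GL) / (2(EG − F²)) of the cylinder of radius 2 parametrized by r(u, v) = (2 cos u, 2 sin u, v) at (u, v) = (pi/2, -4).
H = -1/4

With E = 4, F = 0, G = 1, L = -2, M = 0, N = 0, assemble
  H = (EN − 2FM + GL) / (2(EG − F²)) = -1/4.
At (u, v) = (pi/2, -4): H = -1/4.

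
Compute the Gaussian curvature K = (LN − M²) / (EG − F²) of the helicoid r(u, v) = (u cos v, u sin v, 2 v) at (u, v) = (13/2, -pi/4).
K = -64/34225

Coefficients of the first fundamental form: E = 1, F = 0, G = u^2 + 4.
Coefficients of the second fundamental form: L = 0, M = -2/sqrt(u^2 + 4), N = 0.
Assemble K = (LN − M²)/(EG − F²) = -4/(u^2 + 4)^2. At (u, v) = (13/2, -pi/4): K = -64/34225.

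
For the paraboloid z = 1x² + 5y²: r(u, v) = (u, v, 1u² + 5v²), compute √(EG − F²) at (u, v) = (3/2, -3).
√(EG − F²)|_{(3/2, -3)} = sqrt(910)

E = 4*u^2 + 1, F = 20*u*v, G = 100*v^2 + 1; EG − F² = 4*u^2 + 100*v^2 + 1; √(EG − F²) = sqrt(4*u^2 + 100*v^2 + 1). At the given point: sqrt(910).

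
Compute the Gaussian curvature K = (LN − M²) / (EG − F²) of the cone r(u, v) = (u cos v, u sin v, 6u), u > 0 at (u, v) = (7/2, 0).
K = 0

Coefficients of the first fundamental form: E = 37, F = 0, G = u^2.
Coefficients of the second fundamental form: L = 0, M = 0, N = 6*sqrt(37)*u^2/(37*Abs(u)).
Assemble K = (LN − M²)/(EG − F²) = 0. At (u, v) = (7/2, 0): K = 0.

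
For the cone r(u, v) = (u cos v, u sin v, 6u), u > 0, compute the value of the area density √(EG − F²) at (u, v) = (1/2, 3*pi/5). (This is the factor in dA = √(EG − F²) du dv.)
√(EG − F²)|_{(1/2, 3*pi/5)} = sqrt(37)/2

E = 37, F = 0, G = u^2, so EG − F² = 37*u^2. Taking the positive square root: √(EG − F²) = sqrt(37)*Abs(u). At (u, v) = (1/2, 3*pi/5): sqrt(37)/2.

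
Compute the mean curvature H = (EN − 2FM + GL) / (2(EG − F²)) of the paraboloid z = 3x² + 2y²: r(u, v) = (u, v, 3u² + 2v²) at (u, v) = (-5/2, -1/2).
H = 467*sqrt(230)/52900

With E = 36*u^2 + 1, F = 24*u*v, G = 16*v^2 + 1, L = 6/sqrt(36*u^2 + 16*v^2 + 1), M = 0, N = 4/sqrt(36*u^2 + 16*v^2 + 1), assemble
  H = (EN − 2FM + GL) / (2(EG − F²)) = (72*u^2 + 48*v^2 + 5)/(36*u^2 + 16*v^2 + 1)^(3/2).
At (u, v) = (-5/2, -1/2): H = 467*sqrt(230)/52900.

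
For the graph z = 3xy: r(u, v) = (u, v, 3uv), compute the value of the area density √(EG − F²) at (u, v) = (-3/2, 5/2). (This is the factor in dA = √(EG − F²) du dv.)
√(EG − F²)|_{(-3/2, 5/2)} = sqrt(310)/2

E = 9*v^2 + 1, F = 9*u*v, G = 9*u^2 + 1, so EG − F² = 9*u^2 + 9*v^2 + 1. Taking the positive square root: √(EG − F²) = sqrt(9*u^2 + 9*v^2 + 1). At (u, v) = (-3/2, 5/2): sqrt(310)/2.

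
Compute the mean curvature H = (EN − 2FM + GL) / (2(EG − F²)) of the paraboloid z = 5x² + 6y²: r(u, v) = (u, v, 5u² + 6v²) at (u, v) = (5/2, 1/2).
H = 3941*sqrt(662)/438244

With E = 100*u^2 + 1, F = 120*u*v, G = 144*v^2 + 1, L = 10/sqrt(100*u^2 + 144*v^2 + 1), M = 0, N = 12/sqrt(100*u^2 + 144*v^2 + 1), assemble
  H = (EN − 2FM + GL) / (2(EG − F²)) = (600*u^2 + 720*v^2 + 11)/(100*u^2 + 144*v^2 + 1)^(3/2).
At (u, v) = (5/2, 1/2): H = 3941*sqrt(662)/438244.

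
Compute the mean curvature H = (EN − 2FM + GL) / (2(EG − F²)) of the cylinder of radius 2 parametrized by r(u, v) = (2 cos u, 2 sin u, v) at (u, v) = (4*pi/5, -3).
H = -1/4

With E = 4, F = 0, G = 1, L = -2, M = 0, N = 0, assemble
  H = (EN − 2FM + GL) / (2(EG − F²)) = -1/4.
At (u, v) = (4*pi/5, -3): H = -1/4.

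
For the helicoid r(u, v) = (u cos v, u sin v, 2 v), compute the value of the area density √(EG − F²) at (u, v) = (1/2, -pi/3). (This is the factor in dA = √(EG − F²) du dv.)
√(EG − F²)|_{(1/2, -pi/3)} = sqrt(17)/2

E = 1, F = 0, G = u^2 + 4, so EG − F² = u^2 + 4. Taking the positive square root: √(EG − F²) = sqrt(u^2 + 4). At (u, v) = (1/2, -pi/3): sqrt(17)/2.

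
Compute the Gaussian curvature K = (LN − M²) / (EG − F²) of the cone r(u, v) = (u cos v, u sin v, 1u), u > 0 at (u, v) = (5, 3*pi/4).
K = 0

Coefficients of the first fundamental form: E = 2, F = 0, G = u^2.
Coefficients of the second fundamental form: L = 0, M = 0, N = sqrt(2)*u^2/(2*Abs(u)).
Assemble K = (LN − M²)/(EG − F²) = 0. At (u, v) = (5, 3*pi/4): K = 0.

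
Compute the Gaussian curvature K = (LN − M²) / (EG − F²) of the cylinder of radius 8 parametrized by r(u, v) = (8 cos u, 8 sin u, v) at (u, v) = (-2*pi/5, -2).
K = 0

Coefficients of the first fundamental form: E = 64, F = 0, G = 1.
Coefficients of the second fundamental form: L = -8, M = 0, N = 0.
Assemble K = (LN − M²)/(EG − F²) = 0. At (u, v) = (-2*pi/5, -2): K = 0.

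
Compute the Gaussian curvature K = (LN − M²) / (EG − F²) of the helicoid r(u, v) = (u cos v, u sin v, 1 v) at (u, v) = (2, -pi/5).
K = -1/25

Coefficients of the first fundamental form: E = 1, F = 0, G = u^2 + 1.
Coefficients of the second fundamental form: L = 0, M = -1/sqrt(u^2 + 1), N = 0.
Assemble K = (LN − M²)/(EG − F²) = -1/(u^2 + 1)^2. At (u, v) = (2, -pi/5): K = -1/25.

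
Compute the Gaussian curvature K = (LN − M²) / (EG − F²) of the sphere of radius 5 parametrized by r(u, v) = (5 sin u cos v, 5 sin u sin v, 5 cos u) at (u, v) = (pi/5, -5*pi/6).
K = 1/25

Coefficients of the first fundamental form: E = 25, F = 0, G = 25*sin(u)^2.
Coefficients of the second fundamental form: L = -5*sin(u)/Abs(sin(u)), M = 0, N = -5*sin(u)^3/Abs(sin(u)).
Assemble K = (LN − M²)/(EG − F²) = 1/25. At (u, v) = (pi/5, -5*pi/6): K = 1/25.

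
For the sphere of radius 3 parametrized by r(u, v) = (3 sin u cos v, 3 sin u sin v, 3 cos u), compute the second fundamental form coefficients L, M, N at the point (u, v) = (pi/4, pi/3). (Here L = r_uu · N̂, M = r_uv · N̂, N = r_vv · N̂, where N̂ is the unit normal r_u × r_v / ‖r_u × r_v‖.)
L = -3;  M = 0;  N = -3/2

Compute the unit normal N̂(u, v) = (sin(u)^2*cos(v)/Abs(sin(u)), sin(u)^2*sin(v)/Abs(sin(u)), sin(2*u)/(2*Abs(sin(u)))), and the second partials r_uu, r_uv, r_vv. Take dot products:
  L(u, v) = r_uu · N̂ = -3*sin(u)/Abs(sin(u)),
  M(u, v) = r_uv · N̂ = 0,
  N(u, v) = r_vv · N̂ = -3*sin(u)^3/Abs(sin(u)).
Evaluating at (u, v) = (pi/4, pi/3):
  L = -3, M = 0, N = -3/2.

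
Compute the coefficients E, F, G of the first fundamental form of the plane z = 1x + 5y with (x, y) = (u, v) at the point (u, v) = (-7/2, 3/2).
E = 2;  F = 5;  G = 26

Partials: r_u = (1, 0, 1), r_v = (0, 1, 5). As functions of (u, v):
  E = r_u · r_u = 2,
  F = r_u · r_v = 5,
  G = r_v · r_v = 26.
Evaluating at (u, v) = (-7/2, 3/2): E = 2, F = 5, G = 26.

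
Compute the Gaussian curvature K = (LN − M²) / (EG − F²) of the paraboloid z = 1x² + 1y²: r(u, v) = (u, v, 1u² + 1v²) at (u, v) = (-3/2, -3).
K = 1/529

Coefficients of the first fundamental form: E = 4*u^2 + 1, F = 4*u*v, G = 4*v^2 + 1.
Coefficients of the second fundamental form: L = 2/sqrt(4*u^2 + 4*v^2 + 1), M = 0, N = 2/sqrt(4*u^2 + 4*v^2 + 1).
Assemble K = (LN − M²)/(EG − F²) = 4/(16*u^4 + 32*u^2*v^2 + 8*u^2 + 16*v^4 + 8*v^2 + 1). At (u, v) = (-3/2, -3): K = 1/529.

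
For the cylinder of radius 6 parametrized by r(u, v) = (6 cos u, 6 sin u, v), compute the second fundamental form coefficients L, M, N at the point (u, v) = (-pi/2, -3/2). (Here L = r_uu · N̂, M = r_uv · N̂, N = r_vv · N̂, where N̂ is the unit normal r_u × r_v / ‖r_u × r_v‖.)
L = -6;  M = 0;  N = 0

Compute the unit normal N̂(u, v) = (cos(u), sin(u), 0), and the second partials r_uu, r_uv, r_vv. Take dot products:
  L(u, v) = r_uu · N̂ = -6,
  M(u, v) = r_uv · N̂ = 0,
  N(u, v) = r_vv · N̂ = 0.
Evaluating at (u, v) = (-pi/2, -3/2):
  L = -6, M = 0, N = 0.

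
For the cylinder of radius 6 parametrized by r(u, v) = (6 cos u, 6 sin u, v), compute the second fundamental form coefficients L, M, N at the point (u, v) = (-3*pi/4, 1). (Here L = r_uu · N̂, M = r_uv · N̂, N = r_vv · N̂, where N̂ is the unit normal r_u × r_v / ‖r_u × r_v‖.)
L = -6;  M = 0;  N = 0

Compute the unit normal N̂(u, v) = (cos(u), sin(u), 0), and the second partials r_uu, r_uv, r_vv. Take dot products:
  L(u, v) = r_uu · N̂ = -6,
  M(u, v) = r_uv · N̂ = 0,
  N(u, v) = r_vv · N̂ = 0.
Evaluating at (u, v) = (-3*pi/4, 1):
  L = -6, M = 0, N = 0.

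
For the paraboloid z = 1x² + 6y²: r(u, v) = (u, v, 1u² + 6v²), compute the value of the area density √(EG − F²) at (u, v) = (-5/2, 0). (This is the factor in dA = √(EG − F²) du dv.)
√(EG − F²)|_{(-5/2, 0)} = sqrt(26)

E = 4*u^2 + 1, F = 24*u*v, G = 144*v^2 + 1, so EG − F² = 4*u^2 + 144*v^2 + 1. Taking the positive square root: √(EG − F²) = sqrt(4*u^2 + 144*v^2 + 1). At (u, v) = (-5/2, 0): sqrt(26).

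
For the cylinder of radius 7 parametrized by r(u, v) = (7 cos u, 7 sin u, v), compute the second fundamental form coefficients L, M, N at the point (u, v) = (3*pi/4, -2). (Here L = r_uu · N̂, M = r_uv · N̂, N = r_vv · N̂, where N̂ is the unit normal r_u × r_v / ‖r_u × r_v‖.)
L = -7;  M = 0;  N = 0

Compute the unit normal N̂(u, v) = (cos(u), sin(u), 0), and the second partials r_uu, r_uv, r_vv. Take dot products:
  L(u, v) = r_uu · N̂ = -7,
  M(u, v) = r_uv · N̂ = 0,
  N(u, v) = r_vv · N̂ = 0.
Evaluating at (u, v) = (3*pi/4, -2):
  L = -7, M = 0, N = 0.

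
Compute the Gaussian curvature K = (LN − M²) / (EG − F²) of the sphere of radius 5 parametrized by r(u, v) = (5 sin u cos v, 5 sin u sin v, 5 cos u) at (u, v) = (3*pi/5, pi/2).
K = 1/25

Coefficients of the first fundamental form: E = 25, F = 0, G = 25*sin(u)^2.
Coefficients of the second fundamental form: L = -5*sin(u)/Abs(sin(u)), M = 0, N = -5*sin(u)^3/Abs(sin(u)).
Assemble K = (LN − M²)/(EG − F²) = 1/25. At (u, v) = (3*pi/5, pi/2): K = 1/25.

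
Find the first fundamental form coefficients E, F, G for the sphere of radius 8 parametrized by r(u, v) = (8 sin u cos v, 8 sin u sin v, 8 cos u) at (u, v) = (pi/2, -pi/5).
E = 64;  F = 0;  G = 64

Partials: r_u = (8*cos(u)*cos(v), 8*sin(v)*cos(u), -8*sin(u)), r_v = (-8*sin(u)*sin(v), 8*sin(u)*cos(v), 0). As functions of (u, v):
  E = r_u · r_u = 64,
  F = r_u · r_v = 0,
  G = r_v · r_v = 64*sin(u)^2.
Evaluating at (u, v) = (pi/2, -pi/5): E = 64, F = 0, G = 64.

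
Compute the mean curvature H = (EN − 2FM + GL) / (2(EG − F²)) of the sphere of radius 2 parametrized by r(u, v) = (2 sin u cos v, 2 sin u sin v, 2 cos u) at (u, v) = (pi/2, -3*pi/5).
H = -1/2

With E = 4, F = 0, G = 4*sin(u)^2, L = -2*sin(u)/Abs(sin(u)), M = 0, N = -2*sin(u)^3/Abs(sin(u)), assemble
  H = (EN − 2FM + GL) / (2(EG − F²)) = -sin(u)/(2*Abs(sin(u))).
At (u, v) = (pi/2, -3*pi/5): H = -1/2.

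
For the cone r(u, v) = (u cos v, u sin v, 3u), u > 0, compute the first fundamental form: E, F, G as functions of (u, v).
E = 10;  F = 0;  G = u^2

Compute partials: r_u = (cos(v), sin(v), 3), r_v = (-u*sin(v), u*cos(v), 0). Then
  E = r_u · r_u = 10,
  F = r_u · r_v = 0,
  G = r_v · r_v = u^2.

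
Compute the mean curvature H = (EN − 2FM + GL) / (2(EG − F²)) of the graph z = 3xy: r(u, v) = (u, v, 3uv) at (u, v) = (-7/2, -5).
H = -756*sqrt(1345)/361805

With E = 9*v^2 + 1, F = 9*u*v, G = 9*u^2 + 1, L = 0, M = 3/sqrt(9*u^2 + 9*v^2 + 1), N = 0, assemble
  H = (EN − 2FM + GL) / (2(EG − F²)) = -27*u*v/(9*u^2 + 9*v^2 + 1)^(3/2).
At (u, v) = (-7/2, -5): H = -756*sqrt(1345)/361805.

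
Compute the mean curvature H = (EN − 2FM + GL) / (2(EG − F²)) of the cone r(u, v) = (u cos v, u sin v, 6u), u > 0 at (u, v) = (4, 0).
H = 3*sqrt(37)/148

With E = 37, F = 0, G = u^2, L = 0, M = 0, N = 6*sqrt(37)*u^2/(37*Abs(u)), assemble
  H = (EN − 2FM + GL) / (2(EG − F²)) = 3*sqrt(37)/(37*Abs(u)).
At (u, v) = (4, 0): H = 3*sqrt(37)/148.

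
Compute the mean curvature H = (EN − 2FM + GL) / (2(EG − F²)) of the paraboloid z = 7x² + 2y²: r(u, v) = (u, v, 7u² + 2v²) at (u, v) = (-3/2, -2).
H = 1339*sqrt(506)/256036

With E = 196*u^2 + 1, F = 56*u*v, G = 16*v^2 + 1, L = 14/sqrt(196*u^2 + 16*v^2 + 1), M = 0, N = 4/sqrt(196*u^2 + 16*v^2 + 1), assemble
  H = (EN − 2FM + GL) / (2(EG − F²)) = (392*u^2 + 112*v^2 + 9)/(196*u^2 + 16*v^2 + 1)^(3/2).
At (u, v) = (-3/2, -2): H = 1339*sqrt(506)/256036.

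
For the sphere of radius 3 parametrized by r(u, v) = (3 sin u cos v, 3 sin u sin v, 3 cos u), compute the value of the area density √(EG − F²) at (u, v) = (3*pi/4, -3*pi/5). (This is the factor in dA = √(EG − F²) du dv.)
√(EG − F²)|_{(3*pi/4, -3*pi/5)} = 9*sqrt(2)/2

E = 9, F = 0, G = 9*sin(u)^2, so EG − F² = 81*sin(u)^2. Taking the positive square root: √(EG − F²) = 9*Abs(sin(u)). At (u, v) = (3*pi/4, -3*pi/5): 9*sqrt(2)/2.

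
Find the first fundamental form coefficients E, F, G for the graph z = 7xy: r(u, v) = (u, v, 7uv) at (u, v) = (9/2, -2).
E = 197;  F = -441;  G = 3973/4

Partials: r_u = (1, 0, 7*v), r_v = (0, 1, 7*u). As functions of (u, v):
  E = r_u · r_u = 49*v^2 + 1,
  F = r_u · r_v = 49*u*v,
  G = r_v · r_v = 49*u^2 + 1.
Evaluating at (u, v) = (9/2, -2): E = 197, F = -441, G = 3973/4.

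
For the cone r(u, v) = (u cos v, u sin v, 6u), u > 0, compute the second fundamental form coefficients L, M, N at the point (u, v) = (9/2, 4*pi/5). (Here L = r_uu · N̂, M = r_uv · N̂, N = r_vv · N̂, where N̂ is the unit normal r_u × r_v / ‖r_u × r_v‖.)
L = 0;  M = 0;  N = 27*sqrt(37)/37

Compute the unit normal N̂(u, v) = (-6*sqrt(37)*u*cos(v)/(37*Abs(u)), -6*sqrt(37)*u*sin(v)/(37*Abs(u)), sqrt(37)*u/(37*Abs(u))), and the second partials r_uu, r_uv, r_vv. Take dot products:
  L(u, v) = r_uu · N̂ = 0,
  M(u, v) = r_uv · N̂ = 0,
  N(u, v) = r_vv · N̂ = 6*sqrt(37)*u^2/(37*Abs(u)).
Evaluating at (u, v) = (9/2, 4*pi/5):
  L = 0, M = 0, N = 27*sqrt(37)/37.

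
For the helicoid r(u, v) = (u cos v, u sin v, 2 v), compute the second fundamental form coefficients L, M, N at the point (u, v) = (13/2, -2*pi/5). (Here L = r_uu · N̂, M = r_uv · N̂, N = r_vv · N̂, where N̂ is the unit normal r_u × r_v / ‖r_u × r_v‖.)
L = 0;  M = -4*sqrt(185)/185;  N = 0

Compute the unit normal N̂(u, v) = (2*sin(v)/sqrt(u^2 + 4), -2*cos(v)/sqrt(u^2 + 4), u/sqrt(u^2 + 4)), and the second partials r_uu, r_uv, r_vv. Take dot products:
  L(u, v) = r_uu · N̂ = 0,
  M(u, v) = r_uv · N̂ = -2/sqrt(u^2 + 4),
  N(u, v) = r_vv · N̂ = 0.
Evaluating at (u, v) = (13/2, -2*pi/5):
  L = 0, M = -4*sqrt(185)/185, N = 0.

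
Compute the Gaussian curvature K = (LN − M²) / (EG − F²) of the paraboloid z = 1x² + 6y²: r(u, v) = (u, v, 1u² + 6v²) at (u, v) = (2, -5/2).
K = 24/840889

Coefficients of the first fundamental form: E = 4*u^2 + 1, F = 24*u*v, G = 144*v^2 + 1.
Coefficients of the second fundamental form: L = 2/sqrt(4*u^2 + 144*v^2 + 1), M = 0, N = 12/sqrt(4*u^2 + 144*v^2 + 1).
Assemble K = (LN − M²)/(EG − F²) = 24/(16*u^4 + 1152*u^2*v^2 + 8*u^2 + 20736*v^4 + 288*v^2 + 1). At (u, v) = (2, -5/2): K = 24/840889.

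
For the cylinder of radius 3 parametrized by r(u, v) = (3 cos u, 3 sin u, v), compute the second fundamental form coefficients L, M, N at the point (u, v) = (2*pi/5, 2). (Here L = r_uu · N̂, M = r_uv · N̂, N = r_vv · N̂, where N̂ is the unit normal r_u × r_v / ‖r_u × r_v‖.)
L = -3;  M = 0;  N = 0

Compute the unit normal N̂(u, v) = (cos(u), sin(u), 0), and the second partials r_uu, r_uv, r_vv. Take dot products:
  L(u, v) = r_uu · N̂ = -3,
  M(u, v) = r_uv · N̂ = 0,
  N(u, v) = r_vv · N̂ = 0.
Evaluating at (u, v) = (2*pi/5, 2):
  L = -3, M = 0, N = 0.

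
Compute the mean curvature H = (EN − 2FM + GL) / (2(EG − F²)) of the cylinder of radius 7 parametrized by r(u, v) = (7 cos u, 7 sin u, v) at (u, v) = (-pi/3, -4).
H = -1/14

With E = 49, F = 0, G = 1, L = -7, M = 0, N = 0, assemble
  H = (EN − 2FM + GL) / (2(EG − F²)) = -1/14.
At (u, v) = (-pi/3, -4): H = -1/14.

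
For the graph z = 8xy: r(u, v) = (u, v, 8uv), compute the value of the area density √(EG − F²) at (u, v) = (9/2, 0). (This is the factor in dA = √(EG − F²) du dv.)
√(EG − F²)|_{(9/2, 0)} = sqrt(1297)

E = 64*v^2 + 1, F = 64*u*v, G = 64*u^2 + 1, so EG − F² = 64*u^2 + 64*v^2 + 1. Taking the positive square root: √(EG − F²) = sqrt(64*u^2 + 64*v^2 + 1). At (u, v) = (9/2, 0): sqrt(1297).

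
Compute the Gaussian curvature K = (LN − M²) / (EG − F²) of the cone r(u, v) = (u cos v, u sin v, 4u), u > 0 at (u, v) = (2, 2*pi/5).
K = 0

Coefficients of the first fundamental form: E = 17, F = 0, G = u^2.
Coefficients of the second fundamental form: L = 0, M = 0, N = 4*sqrt(17)*u^2/(17*Abs(u)).
Assemble K = (LN − M²)/(EG − F²) = 0. At (u, v) = (2, 2*pi/5): K = 0.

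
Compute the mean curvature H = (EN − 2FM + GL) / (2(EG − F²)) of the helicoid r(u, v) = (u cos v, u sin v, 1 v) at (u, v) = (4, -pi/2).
H = 0

With E = 1, F = 0, G = u^2 + 1, L = 0, M = -1/sqrt(u^2 + 1), N = 0, assemble
  H = (EN − 2FM + GL) / (2(EG − F²)) = 0.
At (u, v) = (4, -pi/2): H = 0.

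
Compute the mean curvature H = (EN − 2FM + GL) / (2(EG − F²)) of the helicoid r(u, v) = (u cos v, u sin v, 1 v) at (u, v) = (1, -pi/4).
H = 0

With E = 1, F = 0, G = u^2 + 1, L = 0, M = -1/sqrt(u^2 + 1), N = 0, assemble
  H = (EN − 2FM + GL) / (2(EG − F²)) = 0.
At (u, v) = (1, -pi/4): H = 0.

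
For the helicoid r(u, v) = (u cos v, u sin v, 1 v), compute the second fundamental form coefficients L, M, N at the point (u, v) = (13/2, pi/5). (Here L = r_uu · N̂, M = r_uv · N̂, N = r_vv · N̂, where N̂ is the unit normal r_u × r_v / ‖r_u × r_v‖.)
L = 0;  M = -2*sqrt(173)/173;  N = 0

Compute the unit normal N̂(u, v) = (sin(v)/sqrt(u^2 + 1), -cos(v)/sqrt(u^2 + 1), u/sqrt(u^2 + 1)), and the second partials r_uu, r_uv, r_vv. Take dot products:
  L(u, v) = r_uu · N̂ = 0,
  M(u, v) = r_uv · N̂ = -1/sqrt(u^2 + 1),
  N(u, v) = r_vv · N̂ = 0.
Evaluating at (u, v) = (13/2, pi/5):
  L = 0, M = -2*sqrt(173)/173, N = 0.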